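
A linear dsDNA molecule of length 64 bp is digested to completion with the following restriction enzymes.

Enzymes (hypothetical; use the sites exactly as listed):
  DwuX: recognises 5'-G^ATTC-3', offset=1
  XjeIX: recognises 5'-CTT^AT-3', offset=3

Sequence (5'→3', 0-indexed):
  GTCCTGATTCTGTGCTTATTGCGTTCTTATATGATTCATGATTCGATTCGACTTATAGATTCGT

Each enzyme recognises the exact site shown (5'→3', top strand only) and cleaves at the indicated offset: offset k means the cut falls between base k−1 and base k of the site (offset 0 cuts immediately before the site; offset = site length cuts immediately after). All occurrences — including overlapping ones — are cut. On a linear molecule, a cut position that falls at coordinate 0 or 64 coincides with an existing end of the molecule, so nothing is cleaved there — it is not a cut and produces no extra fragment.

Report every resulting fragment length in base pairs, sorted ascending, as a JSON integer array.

Per-enzyme occurrences:
  DwuX (GATTC, off=1): starts [5, 32, 39, 44, 57] → cuts [6, 33, 40, 45, 58]
  XjeIX (CTTAT, off=3): starts [14, 25, 51] → cuts [17, 28, 54]

Pooled cuts: [6, 17, 28, 33, 40, 45, 54, 58]

Fragment lengths:
  [0,6): 6 bp
  [6,17): 11 bp
  [17,28): 11 bp
  [28,33): 5 bp
  [33,40): 7 bp
  [40,45): 5 bp
  [45,54): 9 bp
  [54,58): 4 bp
  [58,64): 6 bp

[4,5,5,6,6,7,9,11,11]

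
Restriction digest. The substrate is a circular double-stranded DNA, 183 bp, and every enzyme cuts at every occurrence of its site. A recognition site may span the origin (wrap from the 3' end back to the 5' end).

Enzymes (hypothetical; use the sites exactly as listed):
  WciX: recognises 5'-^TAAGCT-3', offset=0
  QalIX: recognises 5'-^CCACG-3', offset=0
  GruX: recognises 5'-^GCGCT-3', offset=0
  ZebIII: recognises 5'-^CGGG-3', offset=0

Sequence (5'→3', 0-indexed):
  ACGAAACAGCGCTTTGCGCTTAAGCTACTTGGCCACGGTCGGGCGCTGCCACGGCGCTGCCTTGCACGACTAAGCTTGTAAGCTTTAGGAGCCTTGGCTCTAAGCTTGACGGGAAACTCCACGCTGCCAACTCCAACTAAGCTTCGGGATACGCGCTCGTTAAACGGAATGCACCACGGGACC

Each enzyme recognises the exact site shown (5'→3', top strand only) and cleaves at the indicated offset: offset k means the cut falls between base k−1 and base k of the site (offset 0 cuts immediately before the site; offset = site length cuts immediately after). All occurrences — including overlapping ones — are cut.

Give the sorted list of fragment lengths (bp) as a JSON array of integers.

[3,3,5,5,5,6,7,7,7,8,8,9,9,10,12,17,19,21,22]

Per-enzyme occurrences:
  WciX (TAAGCT, off=0): starts [20, 70, 78, 100, 137] → cuts [20, 70, 78, 100, 137]
  QalIX (CCACG, off=0): starts [32, 48, 118, 173, 181] → cuts [32, 48, 118, 173, 181]
  GruX (GCGCT, off=0): starts [8, 15, 42, 53, 152] → cuts [8, 15, 42, 53, 152]
  ZebIII (CGGG, off=0): starts [39, 109, 144, 176] → cuts [39, 109, 144, 176]

All cut coordinates (distinct, sorted): [8, 15, 20, 32, 39, 42, 48, 53, 70, 78, 100, 109, 118, 137, 144, 152, 173, 176, 181]

Fragments:
  8→15: 7 bp
  15→20: 5 bp
  20→32: 12 bp
  32→39: 7 bp
  39→42: 3 bp
  42→48: 6 bp
  48→53: 5 bp
  53→70: 17 bp
  70→78: 8 bp
  78→100: 22 bp
  100→109: 9 bp
  109→118: 9 bp
  118→137: 19 bp
  137→144: 7 bp
  144→152: 8 bp
  152→173: 21 bp
  173→176: 3 bp
  176→181: 5 bp
  181→8 (wrap): 183-181+8 = 10 bp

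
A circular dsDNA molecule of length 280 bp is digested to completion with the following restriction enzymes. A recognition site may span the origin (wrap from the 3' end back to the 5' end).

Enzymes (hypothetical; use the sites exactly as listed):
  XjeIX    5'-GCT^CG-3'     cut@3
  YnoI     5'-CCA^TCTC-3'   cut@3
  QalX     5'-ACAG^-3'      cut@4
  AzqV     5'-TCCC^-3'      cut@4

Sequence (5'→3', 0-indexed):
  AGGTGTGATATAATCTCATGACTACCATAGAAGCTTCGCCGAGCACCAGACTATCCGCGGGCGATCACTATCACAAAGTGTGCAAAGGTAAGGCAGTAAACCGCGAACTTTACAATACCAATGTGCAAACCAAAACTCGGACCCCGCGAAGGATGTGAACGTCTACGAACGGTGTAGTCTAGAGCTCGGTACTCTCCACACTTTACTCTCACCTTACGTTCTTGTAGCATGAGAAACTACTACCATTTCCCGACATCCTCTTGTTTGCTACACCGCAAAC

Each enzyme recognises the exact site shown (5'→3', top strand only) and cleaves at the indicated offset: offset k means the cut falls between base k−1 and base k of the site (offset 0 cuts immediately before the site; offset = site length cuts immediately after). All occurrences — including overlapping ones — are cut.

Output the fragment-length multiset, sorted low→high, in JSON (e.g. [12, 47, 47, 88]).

[31,65,184]

Site scan:
  XjeIX (GCTCG, off=3): starts [183] → cuts [186]
  YnoI (CCATCTC, off=3): no sites
  QalX (ACAG, off=4): starts [278] → cuts [2]
  AzqV (TCCC, off=4): starts [247] → cuts [251]

Pooled cuts: [2, 186, 251]

Fragments:
  2→186: 184 bp
  186→251: 65 bp
  251→2 (wrap): 280-251+2 = 31 bp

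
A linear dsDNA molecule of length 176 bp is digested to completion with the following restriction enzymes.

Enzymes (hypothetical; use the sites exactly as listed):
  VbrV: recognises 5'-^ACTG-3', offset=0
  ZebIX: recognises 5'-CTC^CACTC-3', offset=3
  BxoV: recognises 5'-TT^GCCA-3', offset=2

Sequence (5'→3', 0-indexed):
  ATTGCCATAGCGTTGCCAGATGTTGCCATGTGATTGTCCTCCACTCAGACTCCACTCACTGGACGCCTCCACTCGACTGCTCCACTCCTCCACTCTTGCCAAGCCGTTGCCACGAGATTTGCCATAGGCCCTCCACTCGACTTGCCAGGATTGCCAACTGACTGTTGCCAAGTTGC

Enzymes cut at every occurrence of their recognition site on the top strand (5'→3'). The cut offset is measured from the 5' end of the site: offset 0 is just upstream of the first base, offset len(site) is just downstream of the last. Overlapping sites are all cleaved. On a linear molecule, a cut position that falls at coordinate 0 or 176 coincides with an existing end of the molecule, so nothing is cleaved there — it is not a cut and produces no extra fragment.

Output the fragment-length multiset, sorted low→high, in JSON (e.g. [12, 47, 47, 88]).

Scan for sites:
  VbrV (ACTG, off=0): starts [57, 75, 156, 160] → cuts [57, 75, 156, 160]
  ZebIX (CTCCACTC, off=3): starts [38, 49, 66, 79, 87, 130] → cuts [41, 52, 69, 82, 90, 133]
  BxoV (TTGCCA, off=2): starts [1, 12, 22, 95, 106, 118, 141, 150, 164] → cuts [3, 14, 24, 97, 108, 120, 143, 152, 166]

Pooled cuts: [3, 14, 24, 41, 52, 57, 69, 75, 82, 90, 97, 108, 120, 133, 143, 152, 156, 160, 166]

Fragment lengths:
  [0,3): 3 bp
  [3,14): 11 bp
  [14,24): 10 bp
  [24,41): 17 bp
  [41,52): 11 bp
  [52,57): 5 bp
  [57,69): 12 bp
  [69,75): 6 bp
  [75,82): 7 bp
  [82,90): 8 bp
  [90,97): 7 bp
  [97,108): 11 bp
  [108,120): 12 bp
  [120,133): 13 bp
  [133,143): 10 bp
  [143,152): 9 bp
  [152,156): 4 bp
  [156,160): 4 bp
  [160,166): 6 bp
  [166,176): 10 bp

[3,4,4,5,6,6,7,7,8,9,10,10,10,11,11,11,12,12,13,17]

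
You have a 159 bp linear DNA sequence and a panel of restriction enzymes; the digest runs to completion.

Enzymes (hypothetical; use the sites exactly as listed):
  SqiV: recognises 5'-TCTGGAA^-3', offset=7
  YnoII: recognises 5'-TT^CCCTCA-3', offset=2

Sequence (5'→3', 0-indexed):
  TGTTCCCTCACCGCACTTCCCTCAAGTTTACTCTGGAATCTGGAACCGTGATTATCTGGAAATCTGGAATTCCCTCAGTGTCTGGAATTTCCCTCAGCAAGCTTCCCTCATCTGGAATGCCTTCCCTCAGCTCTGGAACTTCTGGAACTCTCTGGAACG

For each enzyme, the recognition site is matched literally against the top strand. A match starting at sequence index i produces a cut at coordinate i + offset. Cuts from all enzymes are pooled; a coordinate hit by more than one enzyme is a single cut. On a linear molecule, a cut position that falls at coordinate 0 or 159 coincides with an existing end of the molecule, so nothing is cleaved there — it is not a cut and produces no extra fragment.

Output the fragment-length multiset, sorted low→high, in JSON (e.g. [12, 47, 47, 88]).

[2,2,3,4,6,7,8,9,10,13,14,14,15,16,16,20]

Per-enzyme occurrences:
  SqiV TCTGGAA/7: at [31, 38, 54, 62, 80, 110, 131, 140, 150] ⇒ [38, 45, 61, 69, 87, 117, 138, 147, 157]
  YnoII TTCCCTCA/2: at [2, 16, 69, 88, 102, 121] ⇒ [4, 18, 71, 90, 104, 123]

Pooled cuts: [4, 18, 38, 45, 61, 69, 71, 87, 90, 104, 117, 123, 138, 147, 157]

Fragment lengths:
  [0,4): 4 bp
  [4,18): 14 bp
  [18,38): 20 bp
  [38,45): 7 bp
  [45,61): 16 bp
  [61,69): 8 bp
  [69,71): 2 bp
  [71,87): 16 bp
  [87,90): 3 bp
  [90,104): 14 bp
  [104,117): 13 bp
  [117,123): 6 bp
  [123,138): 15 bp
  [138,147): 9 bp
  [147,157): 10 bp
  [157,159): 2 bp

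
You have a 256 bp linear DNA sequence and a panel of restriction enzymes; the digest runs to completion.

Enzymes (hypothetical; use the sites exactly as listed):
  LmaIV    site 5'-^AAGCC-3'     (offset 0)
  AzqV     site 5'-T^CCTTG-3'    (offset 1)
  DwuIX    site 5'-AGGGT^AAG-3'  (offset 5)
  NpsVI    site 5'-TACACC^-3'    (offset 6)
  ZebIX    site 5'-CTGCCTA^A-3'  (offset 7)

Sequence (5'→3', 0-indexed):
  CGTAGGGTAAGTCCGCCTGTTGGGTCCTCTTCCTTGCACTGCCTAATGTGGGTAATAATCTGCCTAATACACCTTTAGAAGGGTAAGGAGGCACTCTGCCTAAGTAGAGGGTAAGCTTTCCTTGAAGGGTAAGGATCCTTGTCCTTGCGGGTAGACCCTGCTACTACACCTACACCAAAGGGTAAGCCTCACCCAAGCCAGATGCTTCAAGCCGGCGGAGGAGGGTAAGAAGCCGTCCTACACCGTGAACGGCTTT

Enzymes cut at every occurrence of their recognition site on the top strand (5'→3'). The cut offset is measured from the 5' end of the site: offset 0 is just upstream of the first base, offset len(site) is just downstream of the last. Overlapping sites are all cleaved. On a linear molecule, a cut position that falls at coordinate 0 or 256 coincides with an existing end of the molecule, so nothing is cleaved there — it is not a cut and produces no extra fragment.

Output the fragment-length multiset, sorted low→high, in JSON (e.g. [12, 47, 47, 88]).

[3,6,6,6,7,7,7,8,10,11,11,11,12,14,14,15,18,18,21,23,28]

Per-enzyme occurrences:
  LmaIV (AAGCC, off=0): starts [183, 194, 208, 229] → cuts [183, 194, 208, 229]
  AzqV (TCCTTG, off=1): starts [30, 118, 135, 141] → cuts [31, 119, 136, 142]
  DwuIX (AGGGTAAG, off=5): starts [3, 79, 107, 125, 178, 221] → cuts [8, 84, 112, 130, 183, 226]
  NpsVI (TACACC, off=6): starts [67, 164, 170, 238] → cuts [73, 170, 176, 244]
  ZebIX (CTGCCTAA, off=7): starts [38, 59, 95] → cuts [45, 66, 102]

Pooled cuts: [8, 31, 45, 66, 73, 84, 102, 112, 119, 130, 136, 142, 170, 176, 183, 194, 208, 226, 229, 244]

Fragment lengths:
  [0,8): 8 bp
  [8,31): 23 bp
  [31,45): 14 bp
  [45,66): 21 bp
  [66,73): 7 bp
  [73,84): 11 bp
  [84,102): 18 bp
  [102,112): 10 bp
  [112,119): 7 bp
  [119,130): 11 bp
  [130,136): 6 bp
  [136,142): 6 bp
  [142,170): 28 bp
  [170,176): 6 bp
  [176,183): 7 bp
  [183,194): 11 bp
  [194,208): 14 bp
  [208,226): 18 bp
  [226,229): 3 bp
  [229,244): 15 bp
  [244,256): 12 bp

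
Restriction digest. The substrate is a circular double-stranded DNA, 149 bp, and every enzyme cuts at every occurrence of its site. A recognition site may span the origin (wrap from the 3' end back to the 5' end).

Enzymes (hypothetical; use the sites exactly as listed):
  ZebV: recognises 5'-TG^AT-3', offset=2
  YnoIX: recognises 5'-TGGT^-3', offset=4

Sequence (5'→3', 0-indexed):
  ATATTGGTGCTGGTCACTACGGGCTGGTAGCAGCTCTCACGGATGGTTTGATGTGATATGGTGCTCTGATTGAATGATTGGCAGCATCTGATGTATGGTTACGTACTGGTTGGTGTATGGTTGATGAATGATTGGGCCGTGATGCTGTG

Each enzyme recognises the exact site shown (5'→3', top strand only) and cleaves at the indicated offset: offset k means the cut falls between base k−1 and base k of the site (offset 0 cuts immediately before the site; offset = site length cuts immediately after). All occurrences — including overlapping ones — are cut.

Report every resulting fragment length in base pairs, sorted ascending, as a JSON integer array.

[2,3,4,5,6,6,7,7,7,8,8,8,9,11,11,14,14,19]

Site scan:
  ZebV (TGAT, off=2): starts [48, 53, 66, 74, 88, 121, 128, 139, 147] → cuts [0, 50, 55, 68, 76, 90, 123, 130, 141]
  YnoIX (TGGT, off=4): starts [4, 10, 24, 43, 58, 95, 106, 110, 117] → cuts [8, 14, 28, 47, 62, 99, 110, 114, 121]

Pooled cuts: [0, 8, 14, 28, 47, 50, 55, 62, 68, 76, 90, 99, 110, 114, 121, 123, 130, 141]

Fragments:
  0→8: 8 bp
  8→14: 6 bp
  14→28: 14 bp
  28→47: 19 bp
  47→50: 3 bp
  50→55: 5 bp
  55→62: 7 bp
  62→68: 6 bp
  68→76: 8 bp
  76→90: 14 bp
  90→99: 9 bp
  99→110: 11 bp
  110→114: 4 bp
  114→121: 7 bp
  121→123: 2 bp
  123→130: 7 bp
  130→141: 11 bp
  141→0 (wrap): 149-141+0 = 8 bp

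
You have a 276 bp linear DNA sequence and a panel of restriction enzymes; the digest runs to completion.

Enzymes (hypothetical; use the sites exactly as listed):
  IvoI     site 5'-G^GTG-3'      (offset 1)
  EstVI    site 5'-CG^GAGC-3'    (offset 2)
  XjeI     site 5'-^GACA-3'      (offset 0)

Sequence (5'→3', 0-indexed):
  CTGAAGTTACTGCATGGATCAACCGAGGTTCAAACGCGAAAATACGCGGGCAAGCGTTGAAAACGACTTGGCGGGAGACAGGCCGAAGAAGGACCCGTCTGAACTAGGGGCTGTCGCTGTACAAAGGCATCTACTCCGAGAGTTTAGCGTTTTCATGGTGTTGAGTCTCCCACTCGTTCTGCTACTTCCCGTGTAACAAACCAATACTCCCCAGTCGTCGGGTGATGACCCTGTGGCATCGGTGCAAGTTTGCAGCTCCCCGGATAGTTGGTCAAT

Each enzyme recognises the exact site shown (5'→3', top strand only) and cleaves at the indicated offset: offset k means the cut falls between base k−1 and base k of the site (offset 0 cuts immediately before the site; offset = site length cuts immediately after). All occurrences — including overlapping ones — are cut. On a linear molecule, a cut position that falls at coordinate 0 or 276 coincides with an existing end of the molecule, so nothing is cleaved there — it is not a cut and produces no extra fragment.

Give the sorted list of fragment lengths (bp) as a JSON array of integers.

Per-enzyme occurrences:
  IvoI (GGTG, off=1): starts [156, 220, 240] → cuts [157, 221, 241]
  EstVI (CGGAGC, off=2): no sites
  XjeI (GACA, off=0): starts [76] → cuts [76]

Pooled cuts: [76, 157, 221, 241]

Fragments:
  [0,76): 76 bp
  [76,157): 81 bp
  [157,221): 64 bp
  [221,241): 20 bp
  [241,276): 35 bp

[20,35,64,76,81]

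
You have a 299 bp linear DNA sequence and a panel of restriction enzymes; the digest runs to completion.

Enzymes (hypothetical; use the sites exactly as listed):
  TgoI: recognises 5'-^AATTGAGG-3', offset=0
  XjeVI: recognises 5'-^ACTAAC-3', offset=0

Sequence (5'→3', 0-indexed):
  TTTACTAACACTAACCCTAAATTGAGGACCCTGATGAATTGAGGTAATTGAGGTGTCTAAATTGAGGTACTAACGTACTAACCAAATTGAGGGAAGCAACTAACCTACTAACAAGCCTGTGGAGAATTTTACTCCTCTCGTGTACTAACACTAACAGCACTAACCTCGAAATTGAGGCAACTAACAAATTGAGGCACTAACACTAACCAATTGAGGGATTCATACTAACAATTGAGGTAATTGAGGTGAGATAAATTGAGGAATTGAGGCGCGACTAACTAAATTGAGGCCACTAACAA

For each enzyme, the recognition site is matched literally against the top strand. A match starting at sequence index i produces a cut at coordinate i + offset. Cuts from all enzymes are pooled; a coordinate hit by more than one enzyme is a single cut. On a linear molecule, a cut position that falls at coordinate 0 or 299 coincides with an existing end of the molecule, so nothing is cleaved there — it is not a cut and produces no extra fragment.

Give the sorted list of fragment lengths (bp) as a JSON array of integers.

[3,6,6,6,6,7,7,8,8,8,8,8,8,9,9,9,9,9,10,10,10,11,12,14,14,15,15,17,37]

Per-enzyme occurrences:
  TgoI (AATTGAGG, off=0): starts [19, 36, 45, 59, 84, 169, 186, 208, 229, 238, 253, 261, 281] → cuts [19, 36, 45, 59, 84, 169, 186, 208, 229, 238, 253, 261, 281]
  XjeVI (ACTAAC, off=0): starts [3, 9, 68, 76, 98, 106, 143, 149, 158, 179, 195, 201, 223, 273, 291] → cuts [3, 9, 68, 76, 98, 106, 143, 149, 158, 179, 195, 201, 223, 273, 291]

All cut coordinates (distinct, sorted): [3, 9, 19, 36, 45, 59, 68, 76, 84, 98, 106, 143, 149, 158, 169, 179, 186, 195, 201, 208, 223, 229, 238, 253, 261, 273, 281, 291]

Fragments:
  [0,3): 3 bp
  [3,9): 6 bp
  [9,19): 10 bp
  [19,36): 17 bp
  [36,45): 9 bp
  [45,59): 14 bp
  [59,68): 9 bp
  [68,76): 8 bp
  [76,84): 8 bp
  [84,98): 14 bp
  [98,106): 8 bp
  [106,143): 37 bp
  [143,149): 6 bp
  [149,158): 9 bp
  [158,169): 11 bp
  [169,179): 10 bp
  [179,186): 7 bp
  [186,195): 9 bp
  [195,201): 6 bp
  [201,208): 7 bp
  [208,223): 15 bp
  [223,229): 6 bp
  [229,238): 9 bp
  [238,253): 15 bp
  [253,261): 8 bp
  [261,273): 12 bp
  [273,281): 8 bp
  [281,291): 10 bp
  [291,299): 8 bp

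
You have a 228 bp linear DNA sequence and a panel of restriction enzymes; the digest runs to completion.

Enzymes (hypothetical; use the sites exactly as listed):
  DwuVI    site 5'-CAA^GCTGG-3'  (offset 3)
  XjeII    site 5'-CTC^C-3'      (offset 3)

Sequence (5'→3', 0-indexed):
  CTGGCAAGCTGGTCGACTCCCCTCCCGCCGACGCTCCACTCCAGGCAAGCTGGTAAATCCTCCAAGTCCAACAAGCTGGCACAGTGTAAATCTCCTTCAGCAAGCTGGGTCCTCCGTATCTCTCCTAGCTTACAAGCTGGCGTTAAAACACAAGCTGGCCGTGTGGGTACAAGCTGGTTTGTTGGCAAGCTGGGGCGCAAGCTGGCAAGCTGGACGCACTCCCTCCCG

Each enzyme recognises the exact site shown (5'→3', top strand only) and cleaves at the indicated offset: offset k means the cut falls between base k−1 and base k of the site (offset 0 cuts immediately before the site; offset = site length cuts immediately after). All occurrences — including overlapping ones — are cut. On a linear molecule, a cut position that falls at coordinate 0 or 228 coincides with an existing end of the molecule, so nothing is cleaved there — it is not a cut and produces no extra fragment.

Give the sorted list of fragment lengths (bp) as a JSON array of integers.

[3,4,5,5,7,7,8,9,10,11,11,12,12,12,12,13,14,16,18,19,20]

Scan for sites:
  DwuVI (CAAGCTGG, off=3): starts [4, 45, 71, 100, 132, 150, 169, 185, 197, 205] → cuts [7, 48, 74, 103, 135, 153, 172, 188, 200, 208]
  XjeII (CTCC, off=3): starts [16, 21, 33, 38, 59, 91, 111, 121, 218, 222] → cuts [19, 24, 36, 41, 62, 94, 114, 124, 221, 225]

All cut coordinates (distinct, sorted): [7, 19, 24, 36, 41, 48, 62, 74, 94, 103, 114, 124, 135, 153, 172, 188, 200, 208, 221, 225]

Fragments:
  [0,7): 7 bp
  [7,19): 12 bp
  [19,24): 5 bp
  [24,36): 12 bp
  [36,41): 5 bp
  [41,48): 7 bp
  [48,62): 14 bp
  [62,74): 12 bp
  [74,94): 20 bp
  [94,103): 9 bp
  [103,114): 11 bp
  [114,124): 10 bp
  [124,135): 11 bp
  [135,153): 18 bp
  [153,172): 19 bp
  [172,188): 16 bp
  [188,200): 12 bp
  [200,208): 8 bp
  [208,221): 13 bp
  [221,225): 4 bp
  [225,228): 3 bp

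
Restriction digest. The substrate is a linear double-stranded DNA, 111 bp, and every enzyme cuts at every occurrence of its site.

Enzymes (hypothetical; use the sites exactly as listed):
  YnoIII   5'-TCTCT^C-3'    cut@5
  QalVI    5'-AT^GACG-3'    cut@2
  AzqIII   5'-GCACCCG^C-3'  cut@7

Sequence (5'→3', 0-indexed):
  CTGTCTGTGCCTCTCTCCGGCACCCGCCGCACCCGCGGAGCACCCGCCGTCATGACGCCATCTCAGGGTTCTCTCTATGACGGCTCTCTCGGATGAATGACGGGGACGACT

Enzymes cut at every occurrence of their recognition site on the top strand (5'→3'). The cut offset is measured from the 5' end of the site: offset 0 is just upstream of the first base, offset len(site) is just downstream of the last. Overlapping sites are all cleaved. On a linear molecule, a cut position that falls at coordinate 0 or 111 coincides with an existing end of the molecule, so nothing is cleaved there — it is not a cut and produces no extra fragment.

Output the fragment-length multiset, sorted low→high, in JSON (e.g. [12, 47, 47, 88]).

[4,7,9,9,10,11,11,13,16,21]

Scan for sites:
  YnoIII TCTCTC/5: at [11, 69, 84] ⇒ [16, 74, 89]
  QalVI ATGACG/2: at [51, 76, 96] ⇒ [53, 78, 98]
  AzqIII GCACCCGC/7: at [19, 28, 39] ⇒ [26, 35, 46]

Pooled cuts: [16, 26, 35, 46, 53, 74, 78, 89, 98]

Fragments:
  [0,16): 16 bp
  [16,26): 10 bp
  [26,35): 9 bp
  [35,46): 11 bp
  [46,53): 7 bp
  [53,74): 21 bp
  [74,78): 4 bp
  [78,89): 11 bp
  [89,98): 9 bp
  [98,111): 13 bp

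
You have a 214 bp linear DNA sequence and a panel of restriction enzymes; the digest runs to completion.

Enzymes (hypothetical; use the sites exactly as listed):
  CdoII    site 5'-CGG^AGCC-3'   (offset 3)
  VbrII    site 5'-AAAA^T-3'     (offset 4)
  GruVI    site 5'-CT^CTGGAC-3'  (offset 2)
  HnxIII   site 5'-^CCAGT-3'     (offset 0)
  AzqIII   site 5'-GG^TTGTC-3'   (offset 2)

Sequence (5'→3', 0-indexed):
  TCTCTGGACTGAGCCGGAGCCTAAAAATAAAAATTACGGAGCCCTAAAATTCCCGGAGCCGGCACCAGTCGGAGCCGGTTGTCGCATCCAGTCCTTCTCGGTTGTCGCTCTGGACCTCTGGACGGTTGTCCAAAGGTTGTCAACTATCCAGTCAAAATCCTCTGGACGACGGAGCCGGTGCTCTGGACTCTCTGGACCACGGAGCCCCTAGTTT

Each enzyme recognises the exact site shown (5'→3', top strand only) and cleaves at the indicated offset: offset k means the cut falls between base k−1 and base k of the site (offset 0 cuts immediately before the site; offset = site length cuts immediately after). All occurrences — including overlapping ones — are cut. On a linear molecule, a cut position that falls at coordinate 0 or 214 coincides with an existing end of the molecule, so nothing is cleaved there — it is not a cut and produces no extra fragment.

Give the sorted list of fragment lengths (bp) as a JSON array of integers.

[3,4,6,6,6,7,8,8,8,8,8,9,9,10,10,10,10,11,11,11,11,12,14,14]

Site scan:
  CdoII (CGGAGCC, off=3): starts [14, 36, 53, 69, 169, 199] → cuts [17, 39, 56, 72, 172, 202]
  VbrII (AAAAT, off=4): starts [23, 29, 45, 153] → cuts [27, 33, 49, 157]
  GruVI (CTCTGGAC, off=2): starts [1, 107, 115, 159, 180, 189] → cuts [3, 109, 117, 161, 182, 191]
  HnxIII (CCAGT, off=0): starts [64, 87, 147] → cuts [64, 87, 147]
  AzqIII (GGTTGTC, off=2): starts [76, 99, 123, 134] → cuts [78, 101, 125, 136]

All cut coordinates (distinct, sorted): [3, 17, 27, 33, 39, 49, 56, 64, 72, 78, 87, 101, 109, 117, 125, 136, 147, 157, 161, 172, 182, 191, 202]

Fragments:
  [0,3): 3 bp
  [3,17): 14 bp
  [17,27): 10 bp
  [27,33): 6 bp
  [33,39): 6 bp
  [39,49): 10 bp
  [49,56): 7 bp
  [56,64): 8 bp
  [64,72): 8 bp
  [72,78): 6 bp
  [78,87): 9 bp
  [87,101): 14 bp
  [101,109): 8 bp
  [109,117): 8 bp
  [117,125): 8 bp
  [125,136): 11 bp
  [136,147): 11 bp
  [147,157): 10 bp
  [157,161): 4 bp
  [161,172): 11 bp
  [172,182): 10 bp
  [182,191): 9 bp
  [191,202): 11 bp
  [202,214): 12 bp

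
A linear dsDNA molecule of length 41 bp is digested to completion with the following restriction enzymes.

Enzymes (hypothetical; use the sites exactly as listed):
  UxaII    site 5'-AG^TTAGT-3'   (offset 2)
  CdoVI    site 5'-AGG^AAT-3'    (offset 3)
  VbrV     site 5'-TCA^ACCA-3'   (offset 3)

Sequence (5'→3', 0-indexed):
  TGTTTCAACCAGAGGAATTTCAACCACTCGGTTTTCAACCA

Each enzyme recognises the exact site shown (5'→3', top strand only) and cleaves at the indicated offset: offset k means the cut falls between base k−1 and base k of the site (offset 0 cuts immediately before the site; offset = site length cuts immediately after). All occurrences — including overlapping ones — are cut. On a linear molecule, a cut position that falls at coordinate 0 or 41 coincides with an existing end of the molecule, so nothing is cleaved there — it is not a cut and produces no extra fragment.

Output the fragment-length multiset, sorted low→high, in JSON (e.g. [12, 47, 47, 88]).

[4,7,7,8,15]

Scan for sites:
  UxaII (AGTTAGT, off=2): no sites
  CdoVI (AGGAAT, off=3): starts [12] → cuts [15]
  VbrV (TCAACCA, off=3): starts [4, 19, 34] → cuts [7, 22, 37]

All cut coordinates (distinct, sorted): [7, 15, 22, 37]

Fragment lengths:
  [0,7): 7 bp
  [7,15): 8 bp
  [15,22): 7 bp
  [22,37): 15 bp
  [37,41): 4 bp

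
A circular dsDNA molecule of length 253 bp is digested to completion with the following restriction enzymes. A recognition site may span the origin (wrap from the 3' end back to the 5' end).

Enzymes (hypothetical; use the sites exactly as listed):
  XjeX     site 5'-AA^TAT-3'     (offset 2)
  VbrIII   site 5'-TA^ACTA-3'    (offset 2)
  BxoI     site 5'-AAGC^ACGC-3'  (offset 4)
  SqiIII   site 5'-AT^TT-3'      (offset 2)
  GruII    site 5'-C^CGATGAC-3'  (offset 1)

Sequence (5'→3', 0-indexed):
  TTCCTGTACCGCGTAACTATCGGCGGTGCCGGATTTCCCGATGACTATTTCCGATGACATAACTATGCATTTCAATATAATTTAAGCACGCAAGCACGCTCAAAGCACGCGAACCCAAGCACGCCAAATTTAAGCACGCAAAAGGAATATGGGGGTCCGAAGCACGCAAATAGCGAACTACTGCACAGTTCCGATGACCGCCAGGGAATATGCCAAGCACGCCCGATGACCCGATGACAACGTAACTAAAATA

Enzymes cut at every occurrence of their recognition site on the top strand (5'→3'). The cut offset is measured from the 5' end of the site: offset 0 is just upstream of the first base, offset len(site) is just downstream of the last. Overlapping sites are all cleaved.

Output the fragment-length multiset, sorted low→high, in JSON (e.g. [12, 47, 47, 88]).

[3,4,5,5,6,6,6,7,8,8,9,9,10,10,10,11,12,13,14,16,17,17,19,28]

Scan for sites:
  XjeX AATAT/2: at [73, 145, 206, 249] ⇒ [75, 147, 208, 251]
  VbrIII TAACTA/2: at [13, 59, 242] ⇒ [15, 61, 244]
  BxoI AAGCACGC/4: at [83, 91, 102, 116, 131, 159, 214] ⇒ [87, 95, 106, 120, 135, 163, 218]
  SqiIII ATTT/2: at [32, 46, 68, 79, 127] ⇒ [34, 48, 70, 81, 129]
  GruII CCGATGAC/1: at [37, 50, 190, 222, 230] ⇒ [38, 51, 191, 223, 231]

Pooled cuts: [15, 34, 38, 48, 51, 61, 70, 75, 81, 87, 95, 106, 120, 129, 135, 147, 163, 191, 208, 218, 223, 231, 244, 251]

Fragment lengths:
  15→34: 19 bp
  34→38: 4 bp
  38→48: 10 bp
  48→51: 3 bp
  51→61: 10 bp
  61→70: 9 bp
  70→75: 5 bp
  75→81: 6 bp
  81→87: 6 bp
  87→95: 8 bp
  95→106: 11 bp
  106→120: 14 bp
  120→129: 9 bp
  129→135: 6 bp
  135→147: 12 bp
  147→163: 16 bp
  163→191: 28 bp
  191→208: 17 bp
  208→218: 10 bp
  218→223: 5 bp
  223→231: 8 bp
  231→244: 13 bp
  244→251: 7 bp
  251→15 (wrap): 253-251+15 = 17 bp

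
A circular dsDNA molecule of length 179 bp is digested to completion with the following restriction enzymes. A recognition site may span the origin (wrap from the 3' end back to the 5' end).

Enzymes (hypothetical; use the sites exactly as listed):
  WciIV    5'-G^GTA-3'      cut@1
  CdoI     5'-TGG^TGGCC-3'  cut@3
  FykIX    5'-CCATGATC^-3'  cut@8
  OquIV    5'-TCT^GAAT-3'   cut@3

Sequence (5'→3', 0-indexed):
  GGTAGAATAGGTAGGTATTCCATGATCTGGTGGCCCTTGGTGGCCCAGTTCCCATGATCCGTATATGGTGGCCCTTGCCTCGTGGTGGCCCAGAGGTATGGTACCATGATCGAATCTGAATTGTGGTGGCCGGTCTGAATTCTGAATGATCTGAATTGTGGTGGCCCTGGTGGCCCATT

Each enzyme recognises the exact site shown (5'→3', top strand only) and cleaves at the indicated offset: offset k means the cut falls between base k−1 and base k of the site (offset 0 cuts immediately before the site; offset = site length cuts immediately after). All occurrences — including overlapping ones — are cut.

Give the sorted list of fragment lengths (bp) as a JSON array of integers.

[3,4,5,6,7,9,9,9,9,9,9,10,10,10,10,11,13,17,19]

Scan for sites:
  WciIV GGTA/1: at [0, 9, 13, 94, 99] ⇒ [1, 10, 14, 95, 100]
  CdoI TGGTGGCC/3: at [27, 37, 65, 82, 123, 158, 167] ⇒ [30, 40, 68, 85, 126, 161, 170]
  FykIX CCATGATC/8: at [19, 51, 103] ⇒ [27, 59, 111]
  OquIV TCTGAAT/3: at [114, 133, 140, 149] ⇒ [117, 136, 143, 152]

All cut coordinates (distinct, sorted): [1, 10, 14, 27, 30, 40, 59, 68, 85, 95, 100, 111, 117, 126, 136, 143, 152, 161, 170]

Fragments:
  1→10: 9 bp
  10→14: 4 bp
  14→27: 13 bp
  27→30: 3 bp
  30→40: 10 bp
  40→59: 19 bp
  59→68: 9 bp
  68→85: 17 bp
  85→95: 10 bp
  95→100: 5 bp
  100→111: 11 bp
  111→117: 6 bp
  117→126: 9 bp
  126→136: 10 bp
  136→143: 7 bp
  143→152: 9 bp
  152→161: 9 bp
  161→170: 9 bp
  170→1 (wrap): 179-170+1 = 10 bp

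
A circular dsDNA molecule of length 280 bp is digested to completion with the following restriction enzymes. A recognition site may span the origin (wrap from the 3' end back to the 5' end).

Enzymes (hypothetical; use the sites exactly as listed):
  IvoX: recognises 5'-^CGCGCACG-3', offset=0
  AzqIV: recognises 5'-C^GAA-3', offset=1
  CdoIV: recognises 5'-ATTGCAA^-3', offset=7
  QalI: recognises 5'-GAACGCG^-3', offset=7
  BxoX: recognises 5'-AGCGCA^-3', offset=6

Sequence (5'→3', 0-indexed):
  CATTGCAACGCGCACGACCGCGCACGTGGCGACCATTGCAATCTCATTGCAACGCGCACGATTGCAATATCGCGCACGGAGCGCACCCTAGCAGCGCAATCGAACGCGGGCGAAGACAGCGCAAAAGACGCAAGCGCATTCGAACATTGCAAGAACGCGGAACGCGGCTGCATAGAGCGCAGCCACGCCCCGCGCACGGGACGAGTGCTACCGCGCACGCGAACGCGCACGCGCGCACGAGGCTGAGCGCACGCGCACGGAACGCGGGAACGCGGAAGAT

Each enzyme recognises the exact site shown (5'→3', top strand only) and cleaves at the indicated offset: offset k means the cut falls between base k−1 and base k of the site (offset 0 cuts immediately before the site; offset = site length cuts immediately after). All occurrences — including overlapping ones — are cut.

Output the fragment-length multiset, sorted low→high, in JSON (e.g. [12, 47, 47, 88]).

Site scan:
  IvoX CGCGCACG/0: at [8, 18, 52, 70, 190, 211, 223, 231, 251] ⇒ [8, 18, 52, 70, 190, 211, 223, 231, 251]
  AzqIV CGAA/1: at [100, 110, 140, 219] ⇒ [101, 111, 141, 220]
  CdoIV ATTGCAA/7: at [1, 34, 45, 60, 145] ⇒ [8, 41, 52, 67, 152]
  QalI GAACGCG/7: at [101, 152, 159, 220, 259, 267] ⇒ [108, 159, 166, 227, 266, 274]
  BxoX AGCGCA/6: at [79, 92, 117, 132, 175, 245] ⇒ [85, 98, 123, 138, 181, 251]

All cut coordinates (distinct, sorted): [8, 18, 41, 52, 67, 70, 85, 98, 101, 108, 111, 123, 138, 141, 152, 159, 166, 181, 190, 211, 220, 223, 227, 231, 251, 266, 274]

Fragments:
  8→18: 10 bp
  18→41: 23 bp
  41→52: 11 bp
  52→67: 15 bp
  67→70: 3 bp
  70→85: 15 bp
  85→98: 13 bp
  98→101: 3 bp
  101→108: 7 bp
  108→111: 3 bp
  111→123: 12 bp
  123→138: 15 bp
  138→141: 3 bp
  141→152: 11 bp
  152→159: 7 bp
  159→166: 7 bp
  166→181: 15 bp
  181→190: 9 bp
  190→211: 21 bp
  211→220: 9 bp
  220→223: 3 bp
  223→227: 4 bp
  227→231: 4 bp
  231→251: 20 bp
  251→266: 15 bp
  266→274: 8 bp
  274→8 (wrap): 280-274+8 = 14 bp

[3,3,3,3,3,4,4,7,7,7,8,9,9,10,11,11,12,13,14,15,15,15,15,15,20,21,23]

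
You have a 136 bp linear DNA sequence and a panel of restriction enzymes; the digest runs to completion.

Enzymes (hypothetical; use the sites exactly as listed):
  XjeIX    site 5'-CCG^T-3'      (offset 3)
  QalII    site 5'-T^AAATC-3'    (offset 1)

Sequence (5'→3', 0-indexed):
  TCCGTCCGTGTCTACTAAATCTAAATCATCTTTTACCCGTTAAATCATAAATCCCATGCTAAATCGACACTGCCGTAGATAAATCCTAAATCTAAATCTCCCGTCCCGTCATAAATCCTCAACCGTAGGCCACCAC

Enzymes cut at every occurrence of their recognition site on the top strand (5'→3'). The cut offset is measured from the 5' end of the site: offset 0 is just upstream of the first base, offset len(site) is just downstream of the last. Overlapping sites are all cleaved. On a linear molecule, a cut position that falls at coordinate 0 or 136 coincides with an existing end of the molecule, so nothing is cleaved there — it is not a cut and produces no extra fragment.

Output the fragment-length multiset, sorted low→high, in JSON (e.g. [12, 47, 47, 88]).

Per-enzyme occurrences:
  XjeIX (CCGT, off=3): starts [1, 5, 36, 72, 100, 105, 122] → cuts [4, 8, 39, 75, 103, 108, 125]
  QalII (TAAATC, off=1): starts [15, 21, 40, 47, 59, 79, 86, 92, 111] → cuts [16, 22, 41, 48, 60, 80, 87, 93, 112]

All cut coordinates (distinct, sorted): [4, 8, 16, 22, 39, 41, 48, 60, 75, 80, 87, 93, 103, 108, 112, 125]

Fragment lengths:
  [0,4): 4 bp
  [4,8): 4 bp
  [8,16): 8 bp
  [16,22): 6 bp
  [22,39): 17 bp
  [39,41): 2 bp
  [41,48): 7 bp
  [48,60): 12 bp
  [60,75): 15 bp
  [75,80): 5 bp
  [80,87): 7 bp
  [87,93): 6 bp
  [93,103): 10 bp
  [103,108): 5 bp
  [108,112): 4 bp
  [112,125): 13 bp
  [125,136): 11 bp

[2,4,4,4,5,5,6,6,7,7,8,10,11,12,13,15,17]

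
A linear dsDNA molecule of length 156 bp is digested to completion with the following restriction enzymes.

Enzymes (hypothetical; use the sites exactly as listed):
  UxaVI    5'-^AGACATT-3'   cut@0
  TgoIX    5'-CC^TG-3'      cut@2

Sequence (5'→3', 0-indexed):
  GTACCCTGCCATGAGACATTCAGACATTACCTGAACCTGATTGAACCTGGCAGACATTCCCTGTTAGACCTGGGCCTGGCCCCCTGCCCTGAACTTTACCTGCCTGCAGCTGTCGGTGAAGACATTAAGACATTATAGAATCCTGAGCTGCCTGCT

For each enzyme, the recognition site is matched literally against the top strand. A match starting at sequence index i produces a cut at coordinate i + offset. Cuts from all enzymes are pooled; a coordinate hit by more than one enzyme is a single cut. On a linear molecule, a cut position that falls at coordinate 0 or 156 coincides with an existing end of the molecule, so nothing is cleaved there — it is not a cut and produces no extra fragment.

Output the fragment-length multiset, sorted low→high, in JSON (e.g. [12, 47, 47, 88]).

Per-enzyme occurrences:
  UxaVI (AGACATT, off=0): starts [13, 21, 51, 119, 127] → cuts [13, 21, 51, 119, 127]
  TgoIX (CCTG, off=2): starts [4, 29, 35, 45, 59, 68, 74, 82, 87, 98, 102, 141, 150] → cuts [6, 31, 37, 47, 61, 70, 76, 84, 89, 100, 104, 143, 152]

All cut coordinates (distinct, sorted): [6, 13, 21, 31, 37, 47, 51, 61, 70, 76, 84, 89, 100, 104, 119, 127, 143, 152]

Fragments:
  [0,6): 6 bp
  [6,13): 7 bp
  [13,21): 8 bp
  [21,31): 10 bp
  [31,37): 6 bp
  [37,47): 10 bp
  [47,51): 4 bp
  [51,61): 10 bp
  [61,70): 9 bp
  [70,76): 6 bp
  [76,84): 8 bp
  [84,89): 5 bp
  [89,100): 11 bp
  [100,104): 4 bp
  [104,119): 15 bp
  [119,127): 8 bp
  [127,143): 16 bp
  [143,152): 9 bp
  [152,156): 4 bp

[4,4,4,5,6,6,6,7,8,8,8,9,9,10,10,10,11,15,16]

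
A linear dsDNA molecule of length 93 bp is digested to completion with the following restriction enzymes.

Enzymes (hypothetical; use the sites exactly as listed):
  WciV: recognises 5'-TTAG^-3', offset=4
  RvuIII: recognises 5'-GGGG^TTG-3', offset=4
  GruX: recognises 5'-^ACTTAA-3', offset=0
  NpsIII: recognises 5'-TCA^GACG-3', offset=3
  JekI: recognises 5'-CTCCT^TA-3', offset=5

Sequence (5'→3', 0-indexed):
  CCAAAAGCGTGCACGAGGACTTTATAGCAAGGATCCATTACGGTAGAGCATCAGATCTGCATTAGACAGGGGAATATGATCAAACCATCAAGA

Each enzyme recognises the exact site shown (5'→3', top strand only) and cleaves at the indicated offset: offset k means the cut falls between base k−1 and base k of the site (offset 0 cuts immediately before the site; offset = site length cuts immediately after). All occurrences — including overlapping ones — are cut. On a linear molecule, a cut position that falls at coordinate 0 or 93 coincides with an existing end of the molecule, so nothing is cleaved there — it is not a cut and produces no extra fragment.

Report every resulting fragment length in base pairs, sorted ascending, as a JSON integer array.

[28,65]

Per-enzyme occurrences:
  WciV TTAG/4: at [61] ⇒ [65]
  RvuIII (GGGGTTG, off=4): no sites
  GruX (ACTTAA, off=0): no sites
  NpsIII (TCAGACG, off=3): no sites
  JekI (CTCCTTA, off=5): no sites

All cut coordinates (distinct, sorted): [65]

Fragments:
  [0,65): 65 bp
  [65,93): 28 bp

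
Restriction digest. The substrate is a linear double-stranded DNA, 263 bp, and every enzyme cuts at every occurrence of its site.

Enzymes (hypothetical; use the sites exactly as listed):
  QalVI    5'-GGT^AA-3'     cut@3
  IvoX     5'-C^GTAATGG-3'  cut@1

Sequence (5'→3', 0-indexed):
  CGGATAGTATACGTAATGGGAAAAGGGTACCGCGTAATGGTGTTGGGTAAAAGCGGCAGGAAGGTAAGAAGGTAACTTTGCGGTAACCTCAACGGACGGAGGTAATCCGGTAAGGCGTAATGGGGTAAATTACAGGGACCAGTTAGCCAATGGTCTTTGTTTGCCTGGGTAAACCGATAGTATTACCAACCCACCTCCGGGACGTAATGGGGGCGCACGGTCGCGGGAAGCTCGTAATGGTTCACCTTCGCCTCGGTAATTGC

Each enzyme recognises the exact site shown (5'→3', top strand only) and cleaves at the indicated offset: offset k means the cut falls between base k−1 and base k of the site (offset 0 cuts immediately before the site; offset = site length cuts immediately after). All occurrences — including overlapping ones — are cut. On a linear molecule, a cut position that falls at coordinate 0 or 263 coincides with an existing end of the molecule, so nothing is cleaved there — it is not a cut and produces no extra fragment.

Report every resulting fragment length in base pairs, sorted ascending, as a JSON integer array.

Site scan:
  QalVI (GGTAA, off=3): starts [45, 62, 70, 81, 100, 108, 123, 167, 254] → cuts [48, 65, 73, 84, 103, 111, 126, 170, 257]
  IvoX (CGTAATGG, off=1): starts [11, 32, 115, 202, 232] → cuts [12, 33, 116, 203, 233]

All cut coordinates (distinct, sorted): [12, 33, 48, 65, 73, 84, 103, 111, 116, 126, 170, 203, 233, 257]

Fragment lengths:
  [0,12): 12 bp
  [12,33): 21 bp
  [33,48): 15 bp
  [48,65): 17 bp
  [65,73): 8 bp
  [73,84): 11 bp
  [84,103): 19 bp
  [103,111): 8 bp
  [111,116): 5 bp
  [116,126): 10 bp
  [126,170): 44 bp
  [170,203): 33 bp
  [203,233): 30 bp
  [233,257): 24 bp
  [257,263): 6 bp

[5,6,8,8,10,11,12,15,17,19,21,24,30,33,44]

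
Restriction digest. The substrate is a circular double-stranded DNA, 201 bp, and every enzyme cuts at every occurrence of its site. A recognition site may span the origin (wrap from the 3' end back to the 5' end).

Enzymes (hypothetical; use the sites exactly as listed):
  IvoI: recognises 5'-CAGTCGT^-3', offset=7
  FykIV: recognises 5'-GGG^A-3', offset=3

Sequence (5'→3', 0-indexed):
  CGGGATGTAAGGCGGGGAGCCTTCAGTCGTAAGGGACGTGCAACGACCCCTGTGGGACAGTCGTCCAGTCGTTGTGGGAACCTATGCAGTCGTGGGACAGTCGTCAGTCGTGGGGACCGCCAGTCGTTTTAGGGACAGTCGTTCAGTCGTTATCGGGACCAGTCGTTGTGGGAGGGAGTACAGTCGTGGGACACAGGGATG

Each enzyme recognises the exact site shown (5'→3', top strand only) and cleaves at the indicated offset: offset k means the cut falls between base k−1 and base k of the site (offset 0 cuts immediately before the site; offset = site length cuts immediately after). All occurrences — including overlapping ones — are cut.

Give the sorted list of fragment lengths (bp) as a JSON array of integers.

Scan for sites:
  IvoI CAGTCGT/7: at [23, 57, 65, 86, 97, 104, 120, 135, 143, 159, 180] ⇒ [30, 64, 72, 93, 104, 111, 127, 142, 150, 166, 187]
  FykIV GGGA/3: at [1, 14, 32, 53, 75, 93, 112, 131, 154, 169, 173, 187, 195] ⇒ [4, 17, 35, 56, 78, 96, 115, 134, 157, 172, 176, 190, 198]

All cut coordinates (distinct, sorted): [4, 17, 30, 35, 56, 64, 72, 78, 93, 96, 104, 111, 115, 127, 134, 142, 150, 157, 166, 172, 176, 187, 190, 198]

Fragments:
  4→17: 13 bp
  17→30: 13 bp
  30→35: 5 bp
  35→56: 21 bp
  56→64: 8 bp
  64→72: 8 bp
  72→78: 6 bp
  78→93: 15 bp
  93→96: 3 bp
  96→104: 8 bp
  104→111: 7 bp
  111→115: 4 bp
  115→127: 12 bp
  127→134: 7 bp
  134→142: 8 bp
  142→150: 8 bp
  150→157: 7 bp
  157→166: 9 bp
  166→172: 6 bp
  172→176: 4 bp
  176→187: 11 bp
  187→190: 3 bp
  190→198: 8 bp
  198→4 (wrap): 201-198+4 = 7 bp

[3,3,4,4,5,6,6,7,7,7,7,8,8,8,8,8,8,9,11,12,13,13,15,21]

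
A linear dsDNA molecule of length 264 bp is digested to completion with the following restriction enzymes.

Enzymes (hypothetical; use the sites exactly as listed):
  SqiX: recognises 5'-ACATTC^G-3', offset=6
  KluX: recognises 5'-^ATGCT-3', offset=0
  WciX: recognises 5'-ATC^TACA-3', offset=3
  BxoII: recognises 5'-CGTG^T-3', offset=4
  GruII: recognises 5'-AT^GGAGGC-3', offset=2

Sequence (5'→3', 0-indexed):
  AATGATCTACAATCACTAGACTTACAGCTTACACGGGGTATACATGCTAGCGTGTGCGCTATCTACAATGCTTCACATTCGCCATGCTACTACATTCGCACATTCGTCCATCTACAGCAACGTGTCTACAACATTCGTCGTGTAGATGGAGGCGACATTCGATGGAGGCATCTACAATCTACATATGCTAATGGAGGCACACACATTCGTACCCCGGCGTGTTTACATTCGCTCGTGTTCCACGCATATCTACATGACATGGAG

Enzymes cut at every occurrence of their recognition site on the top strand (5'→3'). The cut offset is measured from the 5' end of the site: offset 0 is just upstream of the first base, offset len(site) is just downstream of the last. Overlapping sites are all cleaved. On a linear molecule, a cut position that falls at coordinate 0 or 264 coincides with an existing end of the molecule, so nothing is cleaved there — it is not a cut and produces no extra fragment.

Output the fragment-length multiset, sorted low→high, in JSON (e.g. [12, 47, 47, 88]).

Scan for sites:
  SqiX (ACATTCG, off=6): starts [74, 91, 99, 130, 154, 202, 224] → cuts [80, 97, 105, 136, 160, 208, 230]
  KluX (ATGCT, off=0): starts [43, 67, 83, 184] → cuts [43, 67, 83, 184]
  WciX (ATCTACA, off=3): starts [4, 60, 109, 169, 176, 247] → cuts [7, 63, 112, 172, 179, 250]
  BxoII (CGTGT, off=4): starts [50, 120, 138, 217, 233] → cuts [54, 124, 142, 221, 237]
  GruII (ATGGAGGC, off=2): starts [145, 161, 190] → cuts [147, 163, 192]

All cut coordinates (distinct, sorted): [7, 43, 54, 63, 67, 80, 83, 97, 105, 112, 124, 136, 142, 147, 160, 163, 172, 179, 184, 192, 208, 221, 230, 237, 250]

Fragment lengths:
  [0,7): 7 bp
  [7,43): 36 bp
  [43,54): 11 bp
  [54,63): 9 bp
  [63,67): 4 bp
  [67,80): 13 bp
  [80,83): 3 bp
  [83,97): 14 bp
  [97,105): 8 bp
  [105,112): 7 bp
  [112,124): 12 bp
  [124,136): 12 bp
  [136,142): 6 bp
  [142,147): 5 bp
  [147,160): 13 bp
  [160,163): 3 bp
  [163,172): 9 bp
  [172,179): 7 bp
  [179,184): 5 bp
  [184,192): 8 bp
  [192,208): 16 bp
  [208,221): 13 bp
  [221,230): 9 bp
  [230,237): 7 bp
  [237,250): 13 bp
  [250,264): 14 bp

[3,3,4,5,5,6,7,7,7,7,8,8,9,9,9,11,12,12,13,13,13,13,14,14,16,36]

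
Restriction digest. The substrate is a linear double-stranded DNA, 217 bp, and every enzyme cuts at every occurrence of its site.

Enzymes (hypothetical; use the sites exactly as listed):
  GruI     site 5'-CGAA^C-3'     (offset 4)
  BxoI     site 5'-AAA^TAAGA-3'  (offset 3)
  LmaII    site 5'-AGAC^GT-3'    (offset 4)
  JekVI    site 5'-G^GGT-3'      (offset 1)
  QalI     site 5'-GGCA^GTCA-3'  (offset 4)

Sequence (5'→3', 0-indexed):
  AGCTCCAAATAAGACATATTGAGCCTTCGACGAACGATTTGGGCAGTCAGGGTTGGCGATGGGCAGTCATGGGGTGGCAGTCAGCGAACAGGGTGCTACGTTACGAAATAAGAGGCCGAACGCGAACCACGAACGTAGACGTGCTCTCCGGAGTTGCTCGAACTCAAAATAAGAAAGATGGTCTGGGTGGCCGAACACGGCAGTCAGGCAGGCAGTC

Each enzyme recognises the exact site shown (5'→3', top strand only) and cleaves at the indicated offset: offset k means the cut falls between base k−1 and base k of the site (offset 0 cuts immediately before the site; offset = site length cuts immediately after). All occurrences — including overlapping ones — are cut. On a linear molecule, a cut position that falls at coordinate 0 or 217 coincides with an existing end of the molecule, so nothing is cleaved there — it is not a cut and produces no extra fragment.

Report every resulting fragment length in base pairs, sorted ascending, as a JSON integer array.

Scan for sites:
  GruI CGAAC/4: at [30, 84, 116, 122, 129, 158, 191] ⇒ [34, 88, 120, 126, 133, 162, 195]
  BxoI AAATAAGA/3: at [6, 105, 166] ⇒ [9, 108, 169]
  LmaII AGACGT/4: at [136] ⇒ [140]
  JekVI GGGT/1: at [49, 71, 90, 184] ⇒ [50, 72, 91, 185]
  QalI GGCAGTCA/4: at [41, 61, 75, 198] ⇒ [45, 65, 79, 202]

All cut coordinates (distinct, sorted): [9, 34, 45, 50, 65, 72, 79, 88, 91, 108, 120, 126, 133, 140, 162, 169, 185, 195, 202]

Fragments:
  [0,9): 9 bp
  [9,34): 25 bp
  [34,45): 11 bp
  [45,50): 5 bp
  [50,65): 15 bp
  [65,72): 7 bp
  [72,79): 7 bp
  [79,88): 9 bp
  [88,91): 3 bp
  [91,108): 17 bp
  [108,120): 12 bp
  [120,126): 6 bp
  [126,133): 7 bp
  [133,140): 7 bp
  [140,162): 22 bp
  [162,169): 7 bp
  [169,185): 16 bp
  [185,195): 10 bp
  [195,202): 7 bp
  [202,217): 15 bp

[3,5,6,7,7,7,7,7,7,9,9,10,11,12,15,15,16,17,22,25]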